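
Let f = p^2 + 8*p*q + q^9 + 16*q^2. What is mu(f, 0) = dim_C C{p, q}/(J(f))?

8

The Hessian of f at 0 has rank 1. Corank 1: A-series; mu = 8 gives A_8.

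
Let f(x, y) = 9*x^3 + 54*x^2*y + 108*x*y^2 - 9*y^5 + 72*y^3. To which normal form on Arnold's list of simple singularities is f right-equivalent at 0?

The Hessian of f at 0 has rank 0. Corank 2; j^3 = 9*(x + 2*y)^3 is a perfect cube, so E-series; the 5-jet and mu = 8 give E_8.

E_{8}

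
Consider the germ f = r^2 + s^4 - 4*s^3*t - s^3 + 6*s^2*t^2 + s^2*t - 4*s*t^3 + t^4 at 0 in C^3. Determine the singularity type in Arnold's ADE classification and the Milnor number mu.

Type D_{5}, Milnor number mu = 5.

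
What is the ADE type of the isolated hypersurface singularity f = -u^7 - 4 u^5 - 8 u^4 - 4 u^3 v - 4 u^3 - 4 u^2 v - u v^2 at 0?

D_8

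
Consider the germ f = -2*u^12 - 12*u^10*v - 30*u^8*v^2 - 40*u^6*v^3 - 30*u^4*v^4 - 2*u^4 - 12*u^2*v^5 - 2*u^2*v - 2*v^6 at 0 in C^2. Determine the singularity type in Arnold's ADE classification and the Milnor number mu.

Type D_{7}, Milnor number mu = 7.

The Hessian of f at 0 is [[0, 0], [0, 0]] with rank 0, so corank 2. A Groebner basis of the Jacobian ideal J(f) in C{u,v} is {u^2/6 + v^5, u^3, u*v}; counting standard monomials gives mu = 7. Corank 2; j^3 = -2*u^2*v has shape L^2 M (L != M), so D-series; mu = 7 gives D_7.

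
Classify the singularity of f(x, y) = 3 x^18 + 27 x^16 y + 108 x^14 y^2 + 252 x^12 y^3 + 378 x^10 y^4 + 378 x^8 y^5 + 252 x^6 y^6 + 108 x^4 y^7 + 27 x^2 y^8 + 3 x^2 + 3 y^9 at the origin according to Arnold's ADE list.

The Hessian of f at 0 has rank 1. Corank 1: A-series; mu = 8 gives A_8.

A_8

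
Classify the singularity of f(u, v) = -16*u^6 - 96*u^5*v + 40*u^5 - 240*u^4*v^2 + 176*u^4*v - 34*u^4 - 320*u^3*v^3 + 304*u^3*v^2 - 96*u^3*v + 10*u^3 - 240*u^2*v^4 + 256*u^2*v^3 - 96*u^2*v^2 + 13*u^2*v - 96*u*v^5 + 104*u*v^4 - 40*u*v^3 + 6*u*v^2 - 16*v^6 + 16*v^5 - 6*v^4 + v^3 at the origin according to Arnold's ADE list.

D_{4}

The Hessian of f at 0 has rank 0. Corank 2; j^3 = (2*u + v)*(5*u^2 + 4*u*v + v^2) splits into three distinct lines over C (the quadratic factor has nonzero discriminant), so D_4.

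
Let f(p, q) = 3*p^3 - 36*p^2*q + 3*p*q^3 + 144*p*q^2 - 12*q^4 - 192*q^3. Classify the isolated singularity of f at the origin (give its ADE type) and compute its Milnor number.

Type E_7, Milnor number mu = 7.

The Hessian of f at 0 has rank 0. Corank 2; j^3 = 3*(p - 4*q)^3 is a perfect cube, so E-series; the 4-jet and mu = 7 give E_7.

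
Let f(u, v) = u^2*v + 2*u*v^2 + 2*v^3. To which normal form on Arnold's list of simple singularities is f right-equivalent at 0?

D_{4}

The Hessian of f at 0 has rank 0. Corank 2; j^3 = v*(u^2 + 2*u*v + 2*v^2) splits into three distinct lines over C (the quadratic factor has nonzero discriminant), so D_4.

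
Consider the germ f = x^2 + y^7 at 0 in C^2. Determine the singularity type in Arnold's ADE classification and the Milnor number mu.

Type A_6, Milnor number mu = 6.

The Hessian of f at 0 has rank 1. Corank 1: A-series; mu = 6 gives A_6.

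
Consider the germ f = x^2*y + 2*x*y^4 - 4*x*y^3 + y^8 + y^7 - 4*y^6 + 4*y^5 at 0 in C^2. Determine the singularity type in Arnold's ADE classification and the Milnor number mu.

Type D_9, Milnor number mu = 9.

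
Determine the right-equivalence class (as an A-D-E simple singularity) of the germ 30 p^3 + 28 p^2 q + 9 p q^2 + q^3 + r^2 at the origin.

The Hessian of f at 0 has rank 1. Corank 2; j^3 = (3*p + q)*(10*p^2 + 6*p*q + q^2) splits into three distinct lines over C (the quadratic factor has nonzero discriminant), so D_4.

D4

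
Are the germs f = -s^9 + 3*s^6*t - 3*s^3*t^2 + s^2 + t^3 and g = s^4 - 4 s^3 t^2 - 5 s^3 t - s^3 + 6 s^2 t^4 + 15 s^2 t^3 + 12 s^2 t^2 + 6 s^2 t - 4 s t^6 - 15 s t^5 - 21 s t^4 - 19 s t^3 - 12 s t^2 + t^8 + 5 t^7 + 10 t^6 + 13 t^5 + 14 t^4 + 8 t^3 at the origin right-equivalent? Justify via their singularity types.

The Hessian of f at 0 is [[2, 0], [0, 0]] with rank 1, so corank 1. A Groebner basis of the Jacobian ideal J(f) in C{s,t} is {t^2, s}; counting standard monomials gives mu = 2. Corank 1: A-series; mu = 2 gives A_2. The Hessian of g at 0 is [[0, 0], [0, 0]] with rank 0, so corank 2. A Groebner basis of the Jacobian ideal J(g) in C{s,t} is {3*s^2/2 - 6*s*t + t^4 - t^3/2 + 6*t^2, s^3 + 9*s^2 - 36*s*t - 11*t^3 + 36*t^2, s^2*t + 5*s^2/2 - 10*s*t - 29*t^3/6 + 10*t^2, s^2/2 + s*t^2 - 2*s*t - 13*t^3/6 + 2*t^2}; counting standard monomials gives mu = 7. Corank 2; j^3 = -(s - 2*t)^3 is a perfect cube, so E-series; the 4-jet and mu = 7 give E_7. f is A_2 but g is E_7, hence not right-equivalent.

No.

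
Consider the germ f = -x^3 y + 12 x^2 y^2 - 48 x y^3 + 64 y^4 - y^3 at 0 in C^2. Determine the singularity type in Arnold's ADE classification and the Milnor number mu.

Type E7, Milnor number mu = 7.

The Hessian of f at 0 has rank 0. Corank 2; j^3 = -y^3 is a perfect cube, so E-series; the 4-jet and mu = 7 give E_7.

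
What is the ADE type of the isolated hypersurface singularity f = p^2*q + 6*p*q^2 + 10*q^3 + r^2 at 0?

The Hessian of f at 0 is [[0, 0, 0], [0, 0, 0], [0, 0, 2]] with rank 1, so corank 2. A Groebner basis of the Jacobian ideal J(f) in C{p,q,r} is {q^3, p^2 - 6*q^2, p*q + 3*q^2, r}; counting standard monomials gives mu = 4. Corank 2; j^3 = q*(p^2 + 6*p*q + 10*q^2) splits into three distinct lines over C (the quadratic factor has nonzero discriminant), so D_4.

D4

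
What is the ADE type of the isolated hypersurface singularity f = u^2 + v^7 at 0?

The Hessian of f at 0 is [[2, 0], [0, 0]] with rank 1, so corank 1. A Groebner basis of the Jacobian ideal J(f) in C{u,v} is {v^6, u}; counting standard monomials gives mu = 6. Corank 1: A-series; mu = 6 gives A_6.

A_6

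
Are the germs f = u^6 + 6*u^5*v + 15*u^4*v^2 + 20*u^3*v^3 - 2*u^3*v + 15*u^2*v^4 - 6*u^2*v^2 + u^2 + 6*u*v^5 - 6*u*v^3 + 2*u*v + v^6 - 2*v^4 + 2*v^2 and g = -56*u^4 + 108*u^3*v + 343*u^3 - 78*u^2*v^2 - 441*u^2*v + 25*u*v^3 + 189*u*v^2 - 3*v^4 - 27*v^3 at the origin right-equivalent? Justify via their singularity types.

No.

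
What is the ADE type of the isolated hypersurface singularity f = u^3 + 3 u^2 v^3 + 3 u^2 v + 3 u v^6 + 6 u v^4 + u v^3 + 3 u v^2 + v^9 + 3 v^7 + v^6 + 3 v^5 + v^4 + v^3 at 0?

E_7

The Hessian of f at 0 has rank 0. Corank 2; j^3 = (u + v)^3 is a perfect cube, so E-series; the 4-jet and mu = 7 give E_7.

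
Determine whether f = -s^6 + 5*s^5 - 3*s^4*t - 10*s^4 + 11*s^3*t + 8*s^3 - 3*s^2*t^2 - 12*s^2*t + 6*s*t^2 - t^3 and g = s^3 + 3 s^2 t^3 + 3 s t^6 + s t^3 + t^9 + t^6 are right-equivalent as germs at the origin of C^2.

Yes.

The Hessian of f at 0 has rank 0. Corank 2; j^3 = (2*s - t)^3 is a perfect cube, so E-series; the 4-jet and mu = 7 give E_7. The Hessian of g at 0 has rank 0. Corank 2; j^3 = s^3 is a perfect cube, so E-series; the 4-jet and mu = 7 give E_7. Both have type E_7, hence right-equivalent.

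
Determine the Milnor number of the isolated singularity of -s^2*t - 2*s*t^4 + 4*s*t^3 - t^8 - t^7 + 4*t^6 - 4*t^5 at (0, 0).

9

The Hessian of f at 0 has rank 0. Corank 2; j^3 = -s^2*t has shape L^2 M (L != M), so D-series; mu = 9 gives D_9.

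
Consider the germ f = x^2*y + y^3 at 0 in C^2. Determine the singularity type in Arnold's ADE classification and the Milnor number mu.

The Hessian of f at 0 is [[0, 0], [0, 0]] with rank 0, so corank 2. A Groebner basis of the Jacobian ideal J(f) in C{x,y} is {y^3, x^2 + 3*y^2, x*y}; counting standard monomials gives mu = 4. Corank 2; j^3 = y*(x^2 + y^2) splits into three distinct lines over C (the quadratic factor has nonzero discriminant), so D_4.

Type D_{4}, Milnor number mu = 4.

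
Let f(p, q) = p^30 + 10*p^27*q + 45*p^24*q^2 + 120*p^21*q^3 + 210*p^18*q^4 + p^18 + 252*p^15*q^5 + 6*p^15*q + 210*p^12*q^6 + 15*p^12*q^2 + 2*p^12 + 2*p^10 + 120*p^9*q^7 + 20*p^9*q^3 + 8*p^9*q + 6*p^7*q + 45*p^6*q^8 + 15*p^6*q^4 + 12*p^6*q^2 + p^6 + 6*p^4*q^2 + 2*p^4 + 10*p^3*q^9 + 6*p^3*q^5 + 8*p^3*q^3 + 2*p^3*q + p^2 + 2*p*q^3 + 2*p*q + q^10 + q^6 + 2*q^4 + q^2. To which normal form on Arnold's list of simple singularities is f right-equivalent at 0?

The Hessian of f at 0 has rank 1. Corank 1: A-series; mu = 9 gives A_9.

A9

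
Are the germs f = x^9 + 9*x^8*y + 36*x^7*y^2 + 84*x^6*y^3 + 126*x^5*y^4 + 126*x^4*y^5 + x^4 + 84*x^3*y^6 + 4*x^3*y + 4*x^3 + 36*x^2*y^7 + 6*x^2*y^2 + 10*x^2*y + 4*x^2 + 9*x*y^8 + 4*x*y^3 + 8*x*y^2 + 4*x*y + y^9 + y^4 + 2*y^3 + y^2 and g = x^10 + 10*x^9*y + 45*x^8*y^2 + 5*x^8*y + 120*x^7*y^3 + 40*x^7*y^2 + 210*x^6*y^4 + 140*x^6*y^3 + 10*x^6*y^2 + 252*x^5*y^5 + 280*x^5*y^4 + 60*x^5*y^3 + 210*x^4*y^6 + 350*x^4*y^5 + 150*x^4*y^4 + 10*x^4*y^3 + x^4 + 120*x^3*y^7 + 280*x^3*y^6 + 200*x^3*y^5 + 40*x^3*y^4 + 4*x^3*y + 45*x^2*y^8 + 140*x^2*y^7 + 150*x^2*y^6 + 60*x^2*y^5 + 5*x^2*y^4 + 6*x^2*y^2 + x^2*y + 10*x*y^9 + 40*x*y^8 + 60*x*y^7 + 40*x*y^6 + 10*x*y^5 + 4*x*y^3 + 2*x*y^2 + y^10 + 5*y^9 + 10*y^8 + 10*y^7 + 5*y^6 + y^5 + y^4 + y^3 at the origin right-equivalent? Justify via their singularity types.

The Hessian of f at 0 is [[8, 4], [4, 2]] with rank 1, so corank 1. A Groebner basis of the Jacobian ideal J(f) in C{x,y} is {-672*x*y^2 - 2304*x*y - 1792*x + y^5 - 10*y^4 - 512*y^3 - 1376*y^2 - 896*y, x*y^3 + 10*x*y^2 + 24*x*y + 16*x + 7*y^4/8 + 7*y^3 + 14*y^2 + 8*y, x^2 + 2*x*y + 2*x + y^2 + y}; counting standard monomials gives mu = 8. Corank 1: A-series; mu = 8 gives A_8. The Hessian of g at 0 is [[0, 0], [0, 0]] with rank 0, so corank 2. A Groebner basis of the Jacobian ideal J(g) in C{x,y} is {x^2/5 + y^4 - y^2/5, x^3 + y^3, x*y + y^2}; counting standard monomials gives mu = 6. Corank 2; j^3 = y*(x + y)^2 has shape L^2 M (L != M), so D-series; mu = 6 gives D_6. f is A_8 but g is D_6, hence not right-equivalent.

No.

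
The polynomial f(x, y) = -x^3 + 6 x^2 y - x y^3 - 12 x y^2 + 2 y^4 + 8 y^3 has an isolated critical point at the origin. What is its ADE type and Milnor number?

Type E_{7}, Milnor number mu = 7.

The Hessian of f at 0 is [[0, 0], [0, 0]] with rank 0, so corank 2. A Groebner basis of the Jacobian ideal J(f) in C{x,y} is {x^3 - 6*x^2*y - 48*x^2 + 192*x*y - 192*y^2, 6*x^2 + x*y^2 - 24*x*y + 24*y^2, 3*x^2 - 12*x*y + y^3 + 12*y^2}; counting standard monomials gives mu = 7. Corank 2; j^3 = -(x - 2*y)^3 is a perfect cube, so E-series; the 4-jet and mu = 7 give E_7.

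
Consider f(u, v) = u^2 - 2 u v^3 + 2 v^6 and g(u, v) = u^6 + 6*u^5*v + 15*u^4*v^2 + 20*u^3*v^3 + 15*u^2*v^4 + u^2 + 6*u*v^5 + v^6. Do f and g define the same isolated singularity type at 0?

The Hessian of f at 0 is [[2, 0], [0, 0]] with rank 1, so corank 1. A Groebner basis of the Jacobian ideal J(f) in C{u,v} is {u*v^2, -u + v^3, u^2}; counting standard monomials gives mu = 5. Corank 1: A-series; mu = 5 gives A_5. The Hessian of g at 0 is [[2, 0], [0, 0]] with rank 1, so corank 1. A Groebner basis of the Jacobian ideal J(g) in C{u,v} is {v^5, u}; counting standard monomials gives mu = 5. Corank 1: A-series; mu = 5 gives A_5. Both have type A_5, hence right-equivalent.

Yes.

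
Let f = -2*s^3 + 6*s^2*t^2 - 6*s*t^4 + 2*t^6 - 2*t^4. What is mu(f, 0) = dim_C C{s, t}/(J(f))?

6

The Hessian of f at 0 is [[0, 0], [0, 0]] with rank 0, so corank 2. A Groebner basis of the Jacobian ideal J(f) in C{s,t} is {s^3, s^2*t, -s^2/2 + s*t^2, t^3}; counting standard monomials gives mu = 6. Corank 2; j^3 = -2*s^3 is a perfect cube, so E-series; the 4-jet and mu = 6 give E_6.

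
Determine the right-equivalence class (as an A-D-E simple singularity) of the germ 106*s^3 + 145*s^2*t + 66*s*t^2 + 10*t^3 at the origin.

D_{4}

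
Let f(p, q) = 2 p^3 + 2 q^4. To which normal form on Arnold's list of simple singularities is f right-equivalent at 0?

E_{6}

The Hessian of f at 0 is [[0, 0], [0, 0]] with rank 0, so corank 2. A Groebner basis of the Jacobian ideal J(f) in C{p,q} is {q^3, p^2}; counting standard monomials gives mu = 6. Corank 2; j^3 = 2*p^3 is a perfect cube, so E-series; the 4-jet and mu = 6 give E_6.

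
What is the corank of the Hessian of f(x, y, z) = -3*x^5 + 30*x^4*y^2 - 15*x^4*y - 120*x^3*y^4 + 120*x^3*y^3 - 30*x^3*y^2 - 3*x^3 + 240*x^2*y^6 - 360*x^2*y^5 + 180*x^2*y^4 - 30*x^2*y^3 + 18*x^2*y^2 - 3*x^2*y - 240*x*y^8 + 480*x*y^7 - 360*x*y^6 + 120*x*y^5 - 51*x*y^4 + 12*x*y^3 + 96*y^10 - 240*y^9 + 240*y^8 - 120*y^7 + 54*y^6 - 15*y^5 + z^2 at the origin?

Hessian at 0 has rank 1.

2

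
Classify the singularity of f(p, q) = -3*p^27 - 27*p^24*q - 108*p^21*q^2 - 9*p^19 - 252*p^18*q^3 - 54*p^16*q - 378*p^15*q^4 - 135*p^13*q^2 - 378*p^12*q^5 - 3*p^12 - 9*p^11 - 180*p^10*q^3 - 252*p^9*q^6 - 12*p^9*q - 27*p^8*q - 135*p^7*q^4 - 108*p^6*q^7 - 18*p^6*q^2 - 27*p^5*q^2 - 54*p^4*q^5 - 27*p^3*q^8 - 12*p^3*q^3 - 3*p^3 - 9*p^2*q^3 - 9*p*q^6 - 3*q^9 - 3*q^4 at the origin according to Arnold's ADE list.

E6

The Hessian of f at 0 has rank 0. Corank 2; j^3 = -3*p^3 is a perfect cube, so E-series; the 4-jet and mu = 6 give E_6.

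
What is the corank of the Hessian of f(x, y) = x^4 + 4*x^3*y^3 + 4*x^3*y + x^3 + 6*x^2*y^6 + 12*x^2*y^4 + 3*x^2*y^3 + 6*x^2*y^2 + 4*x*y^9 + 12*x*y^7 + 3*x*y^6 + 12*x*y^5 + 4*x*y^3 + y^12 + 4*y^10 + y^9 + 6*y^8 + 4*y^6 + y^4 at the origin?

Hessian at 0 has rank 0.

2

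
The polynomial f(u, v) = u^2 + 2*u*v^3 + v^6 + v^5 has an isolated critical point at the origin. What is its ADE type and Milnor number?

Type A_{4}, Milnor number mu = 4.

The Hessian of f at 0 is [[2, 0], [0, 0]] with rank 1, so corank 1. A Groebner basis of the Jacobian ideal J(f) in C{u,v} is {u + v^3, u^2, u*v}; counting standard monomials gives mu = 4. Corank 1: A-series; mu = 4 gives A_4.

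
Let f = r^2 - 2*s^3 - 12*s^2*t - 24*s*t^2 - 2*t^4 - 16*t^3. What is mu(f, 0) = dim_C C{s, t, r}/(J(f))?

6

The Hessian of f at 0 has rank 1. Corank 2; j^3 = -2*(s + 2*t)^3 is a perfect cube, so E-series; the 4-jet and mu = 6 give E_6.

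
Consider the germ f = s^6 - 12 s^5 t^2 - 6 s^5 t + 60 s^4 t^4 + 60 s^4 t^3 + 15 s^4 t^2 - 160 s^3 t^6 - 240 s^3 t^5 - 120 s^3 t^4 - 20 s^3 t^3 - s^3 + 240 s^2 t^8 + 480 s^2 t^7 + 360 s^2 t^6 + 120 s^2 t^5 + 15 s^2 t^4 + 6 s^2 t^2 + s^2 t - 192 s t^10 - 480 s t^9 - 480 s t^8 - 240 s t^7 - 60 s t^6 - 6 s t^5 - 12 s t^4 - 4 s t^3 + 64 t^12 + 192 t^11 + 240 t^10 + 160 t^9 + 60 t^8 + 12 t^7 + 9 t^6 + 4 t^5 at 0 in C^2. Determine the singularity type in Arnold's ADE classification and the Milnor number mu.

Type D_{7}, Milnor number mu = 7.

The Hessian of f at 0 is [[0, 0], [0, 0]] with rank 0, so corank 2. A Groebner basis of the Jacobian ideal J(f) in C{s,t} is {-s^2/4 + s*t/4 + t^4 - t^3/2, s^3, s^2*t + 2*s*t/3 - 4*t^3/3, -s^2/2 + s*t^2 + s*t/2 - t^3}; counting standard monomials gives mu = 7. Corank 2; j^3 = -s^2*(s - t) has shape L^2 M (L != M), so D-series; mu = 7 gives D_7.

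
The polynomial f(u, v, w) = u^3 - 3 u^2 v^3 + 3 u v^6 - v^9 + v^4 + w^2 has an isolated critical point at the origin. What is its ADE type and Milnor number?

Type E_6, Milnor number mu = 6.

The Hessian of f at 0 has rank 1. Corank 2; j^3 = u^3 is a perfect cube, so E-series; the 4-jet and mu = 6 give E_6.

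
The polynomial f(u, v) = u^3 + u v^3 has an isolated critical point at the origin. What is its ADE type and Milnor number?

The Hessian of f at 0 is [[0, 0], [0, 0]] with rank 0, so corank 2. A Groebner basis of the Jacobian ideal J(f) in C{u,v} is {u^3, u*v^2, 3*u^2 + v^3}; counting standard monomials gives mu = 7. Corank 2; j^3 = u^3 is a perfect cube, so E-series; the 4-jet and mu = 7 give E_7.

Type E_{7}, Milnor number mu = 7.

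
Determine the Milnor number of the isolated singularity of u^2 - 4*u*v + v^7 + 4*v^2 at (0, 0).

6

The Hessian of f at 0 has rank 1. Corank 1: A-series; mu = 6 gives A_6.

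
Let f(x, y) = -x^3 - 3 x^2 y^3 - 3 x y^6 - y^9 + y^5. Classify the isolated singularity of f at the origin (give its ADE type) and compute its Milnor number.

Type E_8, Milnor number mu = 8.

The Hessian of f at 0 has rank 0. Corank 2; j^3 = -x^3 is a perfect cube, so E-series; the 5-jet and mu = 8 give E_8.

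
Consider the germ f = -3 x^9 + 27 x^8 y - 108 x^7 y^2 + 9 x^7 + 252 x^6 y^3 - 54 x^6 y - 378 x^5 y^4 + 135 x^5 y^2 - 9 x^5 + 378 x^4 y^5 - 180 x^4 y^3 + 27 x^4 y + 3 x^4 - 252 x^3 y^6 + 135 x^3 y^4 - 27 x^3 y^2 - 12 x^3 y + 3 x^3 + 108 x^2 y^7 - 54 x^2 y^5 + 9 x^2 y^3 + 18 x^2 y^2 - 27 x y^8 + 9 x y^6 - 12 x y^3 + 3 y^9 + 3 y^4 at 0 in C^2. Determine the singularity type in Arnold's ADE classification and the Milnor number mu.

The Hessian of f at 0 has rank 0. Corank 2; j^3 = 3*x^3 is a perfect cube, so E-series; the 4-jet and mu = 6 give E_6.

Type E6, Milnor number mu = 6.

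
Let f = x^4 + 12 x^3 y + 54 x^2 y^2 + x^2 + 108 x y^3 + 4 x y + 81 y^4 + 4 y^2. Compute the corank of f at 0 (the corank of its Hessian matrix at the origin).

Hessian at 0 has rank 1.

1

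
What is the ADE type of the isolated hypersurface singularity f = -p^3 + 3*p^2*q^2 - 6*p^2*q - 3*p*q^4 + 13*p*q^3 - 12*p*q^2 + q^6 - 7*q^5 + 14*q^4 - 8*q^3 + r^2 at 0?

E7

The Hessian of f at 0 is [[0, 0, 0], [0, 0, 0], [0, 0, 2]] with rank 1, so corank 2. A Groebner basis of the Jacobian ideal J(f) in C{p,q,r} is {-p^2 - 4*p*q + q^4 + q^3/3 - 4*q^2, p^3 - 10*p^2 - 40*p*q + 34*q^3/3 - 40*q^2, p^2*q + 11*p^2/3 + 44*p*q/3 - 47*q^3/9 + 44*q^2/3, -p^2 + p*q^2 - 4*p*q + 7*q^3/3 - 4*q^2, r}; counting standard monomials gives mu = 7. Corank 2; j^3 = -(p + 2*q)^3 is a perfect cube, so E-series; the 4-jet and mu = 7 give E_7.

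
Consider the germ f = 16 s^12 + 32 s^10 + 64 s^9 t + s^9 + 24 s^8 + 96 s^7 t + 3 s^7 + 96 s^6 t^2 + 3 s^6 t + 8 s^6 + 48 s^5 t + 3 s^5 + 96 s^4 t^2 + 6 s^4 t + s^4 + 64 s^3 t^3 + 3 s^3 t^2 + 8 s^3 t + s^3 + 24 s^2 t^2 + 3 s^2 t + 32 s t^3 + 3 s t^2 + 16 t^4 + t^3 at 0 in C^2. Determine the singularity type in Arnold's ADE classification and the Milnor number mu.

Type E_{6}, Milnor number mu = 6.

The Hessian of f at 0 has rank 0. Corank 2; j^3 = (s + t)^3 is a perfect cube, so E-series; the 4-jet and mu = 6 give E_6.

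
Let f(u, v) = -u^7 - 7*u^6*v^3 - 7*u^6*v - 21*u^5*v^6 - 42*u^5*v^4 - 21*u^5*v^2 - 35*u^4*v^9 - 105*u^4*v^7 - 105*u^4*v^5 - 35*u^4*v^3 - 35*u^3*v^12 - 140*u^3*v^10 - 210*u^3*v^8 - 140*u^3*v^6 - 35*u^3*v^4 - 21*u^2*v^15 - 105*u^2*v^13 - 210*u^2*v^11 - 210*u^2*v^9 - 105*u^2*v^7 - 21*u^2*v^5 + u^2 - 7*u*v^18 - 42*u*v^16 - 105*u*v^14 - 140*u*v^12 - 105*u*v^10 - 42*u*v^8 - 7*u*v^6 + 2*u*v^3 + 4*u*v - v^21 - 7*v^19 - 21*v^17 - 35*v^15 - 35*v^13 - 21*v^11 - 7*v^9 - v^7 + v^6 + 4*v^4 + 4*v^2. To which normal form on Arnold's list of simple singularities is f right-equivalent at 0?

The Hessian of f at 0 has rank 1. Corank 1: A-series; mu = 6 gives A_6.

A6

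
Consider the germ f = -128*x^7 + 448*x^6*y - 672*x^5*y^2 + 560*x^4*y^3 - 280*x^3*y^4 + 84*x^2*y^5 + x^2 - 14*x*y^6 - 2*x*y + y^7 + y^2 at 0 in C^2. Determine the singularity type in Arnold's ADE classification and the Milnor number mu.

The Hessian of f at 0 has rank 1. Corank 1: A-series; mu = 6 gives A_6.

Type A_6, Milnor number mu = 6.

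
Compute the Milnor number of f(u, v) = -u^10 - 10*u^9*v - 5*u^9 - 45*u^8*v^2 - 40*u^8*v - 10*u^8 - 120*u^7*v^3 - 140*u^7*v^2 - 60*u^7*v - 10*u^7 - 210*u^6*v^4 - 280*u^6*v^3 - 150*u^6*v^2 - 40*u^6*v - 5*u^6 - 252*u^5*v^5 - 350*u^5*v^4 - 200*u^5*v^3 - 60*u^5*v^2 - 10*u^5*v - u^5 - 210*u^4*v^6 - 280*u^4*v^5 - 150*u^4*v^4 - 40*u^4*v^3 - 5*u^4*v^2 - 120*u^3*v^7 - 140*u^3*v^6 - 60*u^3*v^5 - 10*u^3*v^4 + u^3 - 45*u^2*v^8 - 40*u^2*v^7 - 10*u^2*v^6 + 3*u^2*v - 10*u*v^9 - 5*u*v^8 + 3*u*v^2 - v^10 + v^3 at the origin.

8

The Hessian of f at 0 is [[0, 0], [0, 0]] with rank 0, so corank 2. A Groebner basis of the Jacobian ideal J(f) in C{u,v} is {v^5, u*v^3 + 3*v^4/4, u^2 + 2*u*v + v^2}; counting standard monomials gives mu = 8. Corank 2; j^3 = (u + v)^3 is a perfect cube, so E-series; the 5-jet and mu = 8 give E_8.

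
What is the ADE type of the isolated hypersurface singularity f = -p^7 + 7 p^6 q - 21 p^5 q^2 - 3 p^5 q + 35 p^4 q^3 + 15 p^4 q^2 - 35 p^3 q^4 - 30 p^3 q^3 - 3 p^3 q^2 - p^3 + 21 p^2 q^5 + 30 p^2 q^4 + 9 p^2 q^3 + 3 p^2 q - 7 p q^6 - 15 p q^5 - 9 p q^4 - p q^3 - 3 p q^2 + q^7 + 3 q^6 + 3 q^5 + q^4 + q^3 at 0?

The Hessian of f at 0 has rank 0. Corank 2; j^3 = -(p - q)^3 is a perfect cube, so E-series; the 4-jet and mu = 7 give E_7.

E_7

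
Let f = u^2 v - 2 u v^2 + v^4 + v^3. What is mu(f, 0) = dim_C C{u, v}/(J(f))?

5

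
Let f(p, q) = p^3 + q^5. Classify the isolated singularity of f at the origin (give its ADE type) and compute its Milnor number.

Type E_{8}, Milnor number mu = 8.

The Hessian of f at 0 has rank 0. Corank 2; j^3 = p^3 is a perfect cube, so E-series; the 5-jet and mu = 8 give E_8.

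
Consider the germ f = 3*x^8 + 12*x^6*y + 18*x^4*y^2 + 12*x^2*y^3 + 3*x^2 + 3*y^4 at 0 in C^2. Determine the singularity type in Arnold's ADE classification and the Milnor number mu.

Type A_3, Milnor number mu = 3.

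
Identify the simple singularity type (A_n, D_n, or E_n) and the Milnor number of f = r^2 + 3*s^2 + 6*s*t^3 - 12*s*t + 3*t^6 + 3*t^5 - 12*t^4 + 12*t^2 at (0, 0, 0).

The Hessian of f at 0 is [[6, -12, 0], [-12, 24, 0], [0, 0, 2]] with rank 2, so corank 1. A Groebner basis of the Jacobian ideal J(f) in C{s,t,r} is {s + t^3 - 2*t, s^2 - 4*t^2, s*t - 2*t^2, r}; counting standard monomials gives mu = 4. Corank 1: A-series; mu = 4 gives A_4.

Type A_{4}, Milnor number mu = 4.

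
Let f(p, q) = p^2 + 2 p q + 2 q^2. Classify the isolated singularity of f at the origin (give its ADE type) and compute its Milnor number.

Type A1, Milnor number mu = 1.

The Hessian of f at 0 is [[2, 2], [2, 4]] with rank 2, so corank 0. A Groebner basis of the Jacobian ideal J(f) in C{p,q} is {p, q}; counting standard monomials gives mu = 1. Corank 0: nondegenerate Morse point, so A_1.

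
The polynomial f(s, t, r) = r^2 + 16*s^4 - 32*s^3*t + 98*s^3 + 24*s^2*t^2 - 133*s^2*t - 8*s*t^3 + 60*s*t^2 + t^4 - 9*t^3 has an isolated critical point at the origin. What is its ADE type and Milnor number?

Type D_{5}, Milnor number mu = 5.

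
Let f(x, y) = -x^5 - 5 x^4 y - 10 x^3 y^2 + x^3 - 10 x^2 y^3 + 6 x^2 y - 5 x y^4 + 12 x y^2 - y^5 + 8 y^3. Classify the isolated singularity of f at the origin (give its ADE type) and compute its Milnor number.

The Hessian of f at 0 is [[0, 0], [0, 0]] with rank 0, so corank 2. A Groebner basis of the Jacobian ideal J(f) in C{x,y} is {y^5, x*y^3 + 7*y^4/4, x^2 + 4*x*y + 4*y^2}; counting standard monomials gives mu = 8. Corank 2; j^3 = (x + 2*y)^3 is a perfect cube, so E-series; the 5-jet and mu = 8 give E_8.

Type E_{8}, Milnor number mu = 8.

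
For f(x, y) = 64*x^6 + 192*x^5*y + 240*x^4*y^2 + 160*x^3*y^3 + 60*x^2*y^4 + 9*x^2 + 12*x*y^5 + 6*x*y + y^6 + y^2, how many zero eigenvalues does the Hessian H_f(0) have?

1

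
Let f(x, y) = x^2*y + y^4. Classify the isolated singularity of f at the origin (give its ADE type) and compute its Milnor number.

Type D_5, Milnor number mu = 5.

The Hessian of f at 0 has rank 0. Corank 2; j^3 = x^2*y has shape L^2 M (L != M), so D-series; mu = 5 gives D_5.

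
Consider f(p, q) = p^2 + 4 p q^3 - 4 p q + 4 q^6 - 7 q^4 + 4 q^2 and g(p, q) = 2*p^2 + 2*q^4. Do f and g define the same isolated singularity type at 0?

Yes.

The Hessian of f at 0 is [[2, -4], [-4, 8]] with rank 1, so corank 1. A Groebner basis of the Jacobian ideal J(f) in C{p,q} is {q^3, p - 2*q}; counting standard monomials gives mu = 3. Corank 1: A-series; mu = 3 gives A_3. The Hessian of g at 0 is [[4, 0], [0, 0]] with rank 1, so corank 1. A Groebner basis of the Jacobian ideal J(g) in C{p,q} is {q^3, p}; counting standard monomials gives mu = 3. Corank 1: A-series; mu = 3 gives A_3. Both have type A_3, hence right-equivalent.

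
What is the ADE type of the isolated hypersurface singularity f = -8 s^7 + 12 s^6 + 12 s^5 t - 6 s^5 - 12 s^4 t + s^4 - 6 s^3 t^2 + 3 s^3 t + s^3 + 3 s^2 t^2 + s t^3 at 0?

E7

The Hessian of f at 0 has rank 0. Corank 2; j^3 = s^3 is a perfect cube, so E-series; the 4-jet and mu = 7 give E_7.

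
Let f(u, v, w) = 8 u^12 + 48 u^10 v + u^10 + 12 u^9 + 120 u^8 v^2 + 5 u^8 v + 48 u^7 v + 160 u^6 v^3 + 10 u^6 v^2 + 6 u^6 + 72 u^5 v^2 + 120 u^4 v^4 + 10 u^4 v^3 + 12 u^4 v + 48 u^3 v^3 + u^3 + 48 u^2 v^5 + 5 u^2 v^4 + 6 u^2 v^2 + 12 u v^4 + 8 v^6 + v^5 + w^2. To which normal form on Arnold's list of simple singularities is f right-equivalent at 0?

E_{8}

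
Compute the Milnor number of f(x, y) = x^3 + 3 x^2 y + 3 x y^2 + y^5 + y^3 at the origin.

The Hessian of f at 0 has rank 0. Corank 2; j^3 = (x + y)^3 is a perfect cube, so E-series; the 5-jet and mu = 8 give E_8.

8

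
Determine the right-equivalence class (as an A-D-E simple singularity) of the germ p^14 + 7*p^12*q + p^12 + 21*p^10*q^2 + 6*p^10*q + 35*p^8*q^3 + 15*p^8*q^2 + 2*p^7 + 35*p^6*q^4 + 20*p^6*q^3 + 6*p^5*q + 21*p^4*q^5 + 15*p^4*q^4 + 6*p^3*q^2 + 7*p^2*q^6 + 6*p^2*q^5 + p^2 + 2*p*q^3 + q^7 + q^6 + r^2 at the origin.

A_{6}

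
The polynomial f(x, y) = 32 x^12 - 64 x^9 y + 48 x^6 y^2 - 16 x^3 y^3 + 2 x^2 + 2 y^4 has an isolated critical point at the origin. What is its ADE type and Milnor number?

The Hessian of f at 0 has rank 1. Corank 1: A-series; mu = 3 gives A_3.

Type A_{3}, Milnor number mu = 3.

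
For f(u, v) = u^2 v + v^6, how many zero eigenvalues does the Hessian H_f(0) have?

2

The Hessian at 0 is [[0, 0], [0, 0]] of rank 0; hence corank 2.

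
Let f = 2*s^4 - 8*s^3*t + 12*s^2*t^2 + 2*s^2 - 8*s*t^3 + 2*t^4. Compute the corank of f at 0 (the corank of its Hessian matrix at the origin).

Hessian at 0 has rank 1.

1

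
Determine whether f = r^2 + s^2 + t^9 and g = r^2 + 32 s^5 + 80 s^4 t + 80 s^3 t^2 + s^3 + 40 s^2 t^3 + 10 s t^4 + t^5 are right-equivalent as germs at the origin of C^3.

The Hessian of f at 0 has rank 2. Corank 1: A-series; mu = 8 gives A_8. The Hessian of g at 0 has rank 1. Corank 2; j^3 = s^3 is a perfect cube, so E-series; the 5-jet and mu = 8 give E_8. f is A_8 but g is E_8, hence not right-equivalent.

No.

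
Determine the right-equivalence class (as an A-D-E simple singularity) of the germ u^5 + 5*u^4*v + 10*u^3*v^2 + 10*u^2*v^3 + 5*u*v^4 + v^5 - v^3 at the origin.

E_{8}

The Hessian of f at 0 has rank 0. Corank 2; j^3 = -v^3 is a perfect cube, so E-series; the 5-jet and mu = 8 give E_8.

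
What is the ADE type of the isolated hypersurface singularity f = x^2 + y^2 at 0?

A_{1}

The Hessian of f at 0 is [[2, 0], [0, 2]] with rank 2, so corank 0. A Groebner basis of the Jacobian ideal J(f) in C{x,y} is {x, y}; counting standard monomials gives mu = 1. Corank 0: nondegenerate Morse point, so A_1.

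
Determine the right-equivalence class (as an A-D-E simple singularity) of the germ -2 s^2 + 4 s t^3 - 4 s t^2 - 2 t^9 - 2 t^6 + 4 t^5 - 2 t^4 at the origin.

A_8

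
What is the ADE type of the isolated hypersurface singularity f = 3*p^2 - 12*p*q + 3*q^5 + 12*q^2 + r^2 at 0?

A4

The Hessian of f at 0 is [[6, -12, 0], [-12, 24, 0], [0, 0, 2]] with rank 2, so corank 1. A Groebner basis of the Jacobian ideal J(f) in C{p,q,r} is {q^4, p - 2*q, r}; counting standard monomials gives mu = 4. Corank 1: A-series; mu = 4 gives A_4.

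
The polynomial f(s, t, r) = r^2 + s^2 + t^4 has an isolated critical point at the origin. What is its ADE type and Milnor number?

Type A3, Milnor number mu = 3.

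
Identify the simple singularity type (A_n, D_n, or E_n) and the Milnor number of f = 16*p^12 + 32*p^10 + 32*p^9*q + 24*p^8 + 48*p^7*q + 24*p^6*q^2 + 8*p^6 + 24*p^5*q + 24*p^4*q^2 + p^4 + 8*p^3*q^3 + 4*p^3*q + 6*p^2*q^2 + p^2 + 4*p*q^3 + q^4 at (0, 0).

The Hessian of f at 0 has rank 1. Corank 1: A-series; mu = 3 gives A_3.

Type A3, Milnor number mu = 3.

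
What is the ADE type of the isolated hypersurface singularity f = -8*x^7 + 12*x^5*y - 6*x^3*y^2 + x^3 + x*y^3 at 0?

The Hessian of f at 0 has rank 0. Corank 2; j^3 = x^3 is a perfect cube, so E-series; the 4-jet and mu = 7 give E_7.

E7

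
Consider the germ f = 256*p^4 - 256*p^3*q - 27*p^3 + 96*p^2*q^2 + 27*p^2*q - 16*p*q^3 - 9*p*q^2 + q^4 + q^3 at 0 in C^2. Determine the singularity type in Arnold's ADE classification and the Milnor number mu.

Type E6, Milnor number mu = 6.

The Hessian of f at 0 has rank 0. Corank 2; j^3 = -(3*p - q)^3 is a perfect cube, so E-series; the 4-jet and mu = 6 give E_6.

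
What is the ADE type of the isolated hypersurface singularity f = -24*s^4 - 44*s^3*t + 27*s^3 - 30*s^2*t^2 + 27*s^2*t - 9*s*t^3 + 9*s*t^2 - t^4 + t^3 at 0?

E7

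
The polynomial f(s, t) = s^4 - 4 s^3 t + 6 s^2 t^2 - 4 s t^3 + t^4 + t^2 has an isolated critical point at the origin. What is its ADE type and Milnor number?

Type A3, Milnor number mu = 3.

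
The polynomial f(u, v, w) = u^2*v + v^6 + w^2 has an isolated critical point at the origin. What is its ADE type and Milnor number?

Type D_{7}, Milnor number mu = 7.

The Hessian of f at 0 has rank 1. Corank 2; j^3 = u^2*v has shape L^2 M (L != M), so D-series; mu = 7 gives D_7.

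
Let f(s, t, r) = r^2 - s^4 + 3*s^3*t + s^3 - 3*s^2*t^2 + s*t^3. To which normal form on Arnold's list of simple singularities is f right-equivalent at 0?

The Hessian of f at 0 has rank 1. Corank 2; j^3 = s^3 is a perfect cube, so E-series; the 4-jet and mu = 7 give E_7.

E7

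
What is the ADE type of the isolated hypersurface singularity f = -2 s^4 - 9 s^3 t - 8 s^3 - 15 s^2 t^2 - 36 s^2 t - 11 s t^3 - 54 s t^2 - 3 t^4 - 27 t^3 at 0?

The Hessian of f at 0 has rank 0. Corank 2; j^3 = -(2*s + 3*t)^3 is a perfect cube, so E-series; the 4-jet and mu = 7 give E_7.

E7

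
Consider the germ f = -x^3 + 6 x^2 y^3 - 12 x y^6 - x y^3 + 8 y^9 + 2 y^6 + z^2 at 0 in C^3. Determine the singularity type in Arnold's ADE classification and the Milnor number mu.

Type E_{7}, Milnor number mu = 7.

The Hessian of f at 0 is [[0, 0, 0], [0, 0, 0], [0, 0, 2]] with rank 1, so corank 2. A Groebner basis of the Jacobian ideal J(f) in C{x,y,z} is {x^3, x*y^2, 3*x^2 + y^3, z}; counting standard monomials gives mu = 7. Corank 2; j^3 = -x^3 is a perfect cube, so E-series; the 4-jet and mu = 7 give E_7.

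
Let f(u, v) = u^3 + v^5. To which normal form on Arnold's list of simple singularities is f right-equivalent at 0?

The Hessian of f at 0 has rank 0. Corank 2; j^3 = u^3 is a perfect cube, so E-series; the 5-jet and mu = 8 give E_8.

E_8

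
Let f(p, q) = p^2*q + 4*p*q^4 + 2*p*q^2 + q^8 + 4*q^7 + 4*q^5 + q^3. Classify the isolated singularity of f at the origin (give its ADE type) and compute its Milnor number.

Type D9, Milnor number mu = 9.

The Hessian of f at 0 is [[0, 0], [0, 0]] with rank 0, so corank 2. A Groebner basis of the Jacobian ideal J(f) in C{p,q} is {p^2*q^2 - 2*p^2*q - p^2 - 4*p*q^2 - 3*p*q/2 - 2*q^3 - q^2/2, p^2*q + p^2/2 + p*q^3 + 2*p*q^2 + p*q/2 + q^3, p*q/2 + q^4 + q^2/2, p^3 + 3*p^2*q + 3*p*q^2 + q^3}; counting standard monomials gives mu = 9. Corank 2; j^3 = q*(p + q)^2 has shape L^2 M (L != M), so D-series; mu = 9 gives D_9.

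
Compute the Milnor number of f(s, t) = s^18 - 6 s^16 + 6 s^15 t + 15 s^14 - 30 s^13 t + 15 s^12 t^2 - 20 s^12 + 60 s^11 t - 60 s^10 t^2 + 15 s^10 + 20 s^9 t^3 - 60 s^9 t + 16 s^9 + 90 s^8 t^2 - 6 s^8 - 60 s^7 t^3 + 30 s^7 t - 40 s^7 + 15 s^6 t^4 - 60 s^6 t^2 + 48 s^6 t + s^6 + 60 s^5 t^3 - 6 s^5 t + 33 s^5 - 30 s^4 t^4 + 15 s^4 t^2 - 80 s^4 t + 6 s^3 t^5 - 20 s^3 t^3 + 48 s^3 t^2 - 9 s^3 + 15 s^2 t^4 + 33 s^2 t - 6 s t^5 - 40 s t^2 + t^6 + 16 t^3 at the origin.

7

The Hessian of f at 0 has rank 0. Corank 2; j^3 = -(s - t)*(3*s - 4*t)^2 has shape L^2 M (L != M), so D-series; mu = 7 gives D_7.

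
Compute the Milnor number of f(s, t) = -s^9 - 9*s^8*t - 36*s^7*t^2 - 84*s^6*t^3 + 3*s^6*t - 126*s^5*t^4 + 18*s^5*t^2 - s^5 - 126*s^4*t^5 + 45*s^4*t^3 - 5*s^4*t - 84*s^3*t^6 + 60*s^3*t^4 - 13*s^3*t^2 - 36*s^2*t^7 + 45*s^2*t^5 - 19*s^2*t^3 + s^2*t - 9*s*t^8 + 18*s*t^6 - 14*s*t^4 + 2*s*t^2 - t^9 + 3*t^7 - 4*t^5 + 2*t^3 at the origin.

The Hessian of f at 0 is [[0, 0], [0, 0]] with rank 0, so corank 2. A Groebner basis of the Jacobian ideal J(f) in C{s,t} is {t^3, s^2 + 2*t^2, s*t + t^2}; counting standard monomials gives mu = 4. Corank 2; j^3 = t*(s^2 + 2*s*t + 2*t^2) splits into three distinct lines over C (the quadratic factor has nonzero discriminant), so D_4.

4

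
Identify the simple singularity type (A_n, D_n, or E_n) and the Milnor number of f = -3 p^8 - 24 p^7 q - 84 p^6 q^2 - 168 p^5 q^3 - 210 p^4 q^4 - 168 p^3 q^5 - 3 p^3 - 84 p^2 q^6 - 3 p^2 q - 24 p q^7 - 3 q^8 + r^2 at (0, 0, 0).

The Hessian of f at 0 has rank 1. Corank 2; j^3 = -3*p^2*(p + q) has shape L^2 M (L != M), so D-series; mu = 9 gives D_9.

Type D9, Milnor number mu = 9.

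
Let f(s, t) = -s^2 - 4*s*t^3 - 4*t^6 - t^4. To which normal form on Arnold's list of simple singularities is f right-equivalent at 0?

The Hessian of f at 0 has rank 1. Corank 1: A-series; mu = 3 gives A_3.

A_3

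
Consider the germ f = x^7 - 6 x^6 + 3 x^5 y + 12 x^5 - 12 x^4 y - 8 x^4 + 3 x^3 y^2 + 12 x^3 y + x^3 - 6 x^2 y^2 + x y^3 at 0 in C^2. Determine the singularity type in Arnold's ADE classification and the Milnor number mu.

Type E_7, Milnor number mu = 7.

The Hessian of f at 0 is [[0, 0], [0, 0]] with rank 0, so corank 2. A Groebner basis of the Jacobian ideal J(f) in C{x,y} is {3*x^2/4 + y^4 + y^3/4, x^3, x^2*y - x^2/4 - y^3/12, -x^2 + x*y^2 - y^3/3}; counting standard monomials gives mu = 7. Corank 2; j^3 = x^3 is a perfect cube, so E-series; the 4-jet and mu = 7 give E_7.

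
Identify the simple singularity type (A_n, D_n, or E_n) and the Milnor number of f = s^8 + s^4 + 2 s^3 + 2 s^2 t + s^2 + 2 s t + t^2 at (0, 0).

Type A7, Milnor number mu = 7.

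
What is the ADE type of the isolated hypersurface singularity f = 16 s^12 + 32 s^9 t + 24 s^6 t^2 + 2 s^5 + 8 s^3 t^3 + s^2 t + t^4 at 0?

The Hessian of f at 0 is [[0, 0], [0, 0]] with rank 0, so corank 2. A Groebner basis of the Jacobian ideal J(f) in C{s,t} is {s^3, s^2/4 + t^3, s*t}; counting standard monomials gives mu = 5. Corank 2; j^3 = s^2*t has shape L^2 M (L != M), so D-series; mu = 5 gives D_5.

D_{5}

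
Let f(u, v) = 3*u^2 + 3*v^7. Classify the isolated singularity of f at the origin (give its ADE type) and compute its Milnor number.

Type A_6, Milnor number mu = 6.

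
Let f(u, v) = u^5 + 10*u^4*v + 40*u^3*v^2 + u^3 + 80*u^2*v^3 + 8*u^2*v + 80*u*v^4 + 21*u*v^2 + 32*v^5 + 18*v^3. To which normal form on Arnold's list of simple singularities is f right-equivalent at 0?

The Hessian of f at 0 has rank 0. Corank 2; j^3 = (u + 2*v)*(u + 3*v)^2 has shape L^2 M (L != M), so D-series; mu = 6 gives D_6.

D6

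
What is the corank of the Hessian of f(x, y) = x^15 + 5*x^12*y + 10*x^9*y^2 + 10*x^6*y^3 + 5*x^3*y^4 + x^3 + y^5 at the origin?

2

Hessian at 0 has rank 0.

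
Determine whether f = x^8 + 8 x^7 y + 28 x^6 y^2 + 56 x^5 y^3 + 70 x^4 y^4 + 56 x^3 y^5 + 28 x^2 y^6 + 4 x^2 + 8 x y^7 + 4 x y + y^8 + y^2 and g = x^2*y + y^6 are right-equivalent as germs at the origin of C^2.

No.

The Hessian of f at 0 is [[8, 4], [4, 2]] with rank 1, so corank 1. A Groebner basis of the Jacobian ideal J(f) in C{x,y} is {y^7, x + y/2}; counting standard monomials gives mu = 7. Corank 1: A-series; mu = 7 gives A_7. The Hessian of g at 0 is [[0, 0], [0, 0]] with rank 0, so corank 2. A Groebner basis of the Jacobian ideal J(g) in C{x,y} is {x^2/6 + y^5, x^3, x*y}; counting standard monomials gives mu = 7. Corank 2; j^3 = x^2*y has shape L^2 M (L != M), so D-series; mu = 7 gives D_7. f is A_7 but g is D_7, hence not right-equivalent.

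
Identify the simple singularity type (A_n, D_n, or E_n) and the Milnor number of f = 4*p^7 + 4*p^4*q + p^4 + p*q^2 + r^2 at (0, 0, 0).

Type D_5, Milnor number mu = 5.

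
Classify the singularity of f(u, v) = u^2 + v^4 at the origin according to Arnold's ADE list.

A3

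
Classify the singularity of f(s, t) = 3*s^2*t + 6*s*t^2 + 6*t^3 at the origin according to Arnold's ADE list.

The Hessian of f at 0 has rank 0. Corank 2; j^3 = 3*t*(s^2 + 2*s*t + 2*t^2) splits into three distinct lines over C (the quadratic factor has nonzero discriminant), so D_4.

D4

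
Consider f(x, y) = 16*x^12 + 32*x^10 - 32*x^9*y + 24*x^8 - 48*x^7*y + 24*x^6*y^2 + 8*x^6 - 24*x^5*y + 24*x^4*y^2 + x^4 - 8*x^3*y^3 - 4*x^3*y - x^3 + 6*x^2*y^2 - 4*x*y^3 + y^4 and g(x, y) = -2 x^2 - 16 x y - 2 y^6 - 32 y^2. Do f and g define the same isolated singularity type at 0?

No.

The Hessian of f at 0 is [[0, 0], [0, 0]] with rank 0, so corank 2. A Groebner basis of the Jacobian ideal J(f) in C{x,y} is {y^4, x*y^2 - y^3/3, x^2}; counting standard monomials gives mu = 6. Corank 2; j^3 = -x^3 is a perfect cube, so E-series; the 4-jet and mu = 6 give E_6. The Hessian of g at 0 is [[-4, -16], [-16, -64]] with rank 1, so corank 1. A Groebner basis of the Jacobian ideal J(g) in C{x,y} is {y^5, x + 4*y}; counting standard monomials gives mu = 5. Corank 1: A-series; mu = 5 gives A_5. f is E_6 but g is A_5, hence not right-equivalent.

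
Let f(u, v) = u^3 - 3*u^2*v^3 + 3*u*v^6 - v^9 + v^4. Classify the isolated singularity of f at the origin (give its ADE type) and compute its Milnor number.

The Hessian of f at 0 has rank 0. Corank 2; j^3 = u^3 is a perfect cube, so E-series; the 4-jet and mu = 6 give E_6.

Type E_6, Milnor number mu = 6.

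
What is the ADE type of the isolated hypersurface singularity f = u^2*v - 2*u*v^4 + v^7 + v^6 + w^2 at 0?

D7

The Hessian of f at 0 is [[0, 0, 0], [0, 0, 0], [0, 0, 2]] with rank 1, so corank 2. A Groebner basis of the Jacobian ideal J(f) in C{u,v,w} is {-u*v + v^4, u^3, u^2*v, u^2/6 + u*v^2, w}; counting standard monomials gives mu = 7. Corank 2; j^3 = u^2*v has shape L^2 M (L != M), so D-series; mu = 7 gives D_7.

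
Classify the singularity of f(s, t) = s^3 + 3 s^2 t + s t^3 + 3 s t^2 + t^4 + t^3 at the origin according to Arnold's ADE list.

E_{7}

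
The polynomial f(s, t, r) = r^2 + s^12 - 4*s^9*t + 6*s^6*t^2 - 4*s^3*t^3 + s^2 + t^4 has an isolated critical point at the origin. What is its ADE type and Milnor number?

Type A3, Milnor number mu = 3.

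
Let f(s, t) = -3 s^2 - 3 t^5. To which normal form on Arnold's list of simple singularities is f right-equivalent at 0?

A_{4}

The Hessian of f at 0 has rank 1. Corank 1: A-series; mu = 4 gives A_4.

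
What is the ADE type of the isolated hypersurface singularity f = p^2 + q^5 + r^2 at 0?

A_4

The Hessian of f at 0 is [[2, 0, 0], [0, 0, 0], [0, 0, 2]] with rank 2, so corank 1. A Groebner basis of the Jacobian ideal J(f) in C{p,q,r} is {q^4, p, r}; counting standard monomials gives mu = 4. Corank 1: A-series; mu = 4 gives A_4.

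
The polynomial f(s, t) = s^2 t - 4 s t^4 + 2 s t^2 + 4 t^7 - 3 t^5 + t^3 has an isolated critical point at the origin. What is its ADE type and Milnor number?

Type D_6, Milnor number mu = 6.

The Hessian of f at 0 is [[0, 0], [0, 0]] with rank 0, so corank 2. A Groebner basis of the Jacobian ideal J(f) in C{s,t} is {-s*t/2 + t^4 - t^2/2, s*t^2 + t^3, s^2 + 9*s*t/2 + 7*t^2/2}; counting standard monomials gives mu = 6. Corank 2; j^3 = t*(s + t)^2 has shape L^2 M (L != M), so D-series; mu = 6 gives D_6.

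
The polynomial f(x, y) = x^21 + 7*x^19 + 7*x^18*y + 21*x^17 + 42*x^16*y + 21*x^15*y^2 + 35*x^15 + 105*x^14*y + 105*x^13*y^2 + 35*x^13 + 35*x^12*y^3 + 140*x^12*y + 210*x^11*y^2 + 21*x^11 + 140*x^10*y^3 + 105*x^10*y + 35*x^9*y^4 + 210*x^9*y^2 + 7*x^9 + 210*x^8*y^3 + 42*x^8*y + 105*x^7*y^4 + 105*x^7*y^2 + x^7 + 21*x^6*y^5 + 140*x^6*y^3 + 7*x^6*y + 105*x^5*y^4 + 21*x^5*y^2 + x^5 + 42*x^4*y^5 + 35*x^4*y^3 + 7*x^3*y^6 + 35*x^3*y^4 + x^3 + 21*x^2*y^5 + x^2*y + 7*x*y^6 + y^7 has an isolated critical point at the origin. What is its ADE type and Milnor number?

The Hessian of f at 0 is [[0, 0], [0, 0]] with rank 0, so corank 2. A Groebner basis of the Jacobian ideal J(f) in C{x,y} is {-x*y/7 + y^6, x*y^2, x^2 + x*y}; counting standard monomials gives mu = 8. Corank 2; j^3 = x^2*(x + y) has shape L^2 M (L != M), so D-series; mu = 8 gives D_8.

Type D_{8}, Milnor number mu = 8.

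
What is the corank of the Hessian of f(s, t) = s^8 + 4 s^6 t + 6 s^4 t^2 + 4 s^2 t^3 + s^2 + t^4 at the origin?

1

The Hessian at 0 is [[2, 0], [0, 0]] of rank 1; hence corank 1.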